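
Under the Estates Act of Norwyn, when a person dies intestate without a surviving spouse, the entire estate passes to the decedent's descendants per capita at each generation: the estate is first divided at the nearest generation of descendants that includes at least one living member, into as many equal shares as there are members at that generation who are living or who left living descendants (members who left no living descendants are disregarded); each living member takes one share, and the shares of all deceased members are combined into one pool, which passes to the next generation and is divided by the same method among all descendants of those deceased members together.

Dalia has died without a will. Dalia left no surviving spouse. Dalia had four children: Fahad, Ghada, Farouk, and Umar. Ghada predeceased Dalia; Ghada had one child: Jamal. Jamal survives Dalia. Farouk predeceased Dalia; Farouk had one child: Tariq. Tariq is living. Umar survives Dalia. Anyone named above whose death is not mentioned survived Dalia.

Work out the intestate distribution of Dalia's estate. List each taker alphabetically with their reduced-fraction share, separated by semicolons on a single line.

Fahad 1/4; Jamal 1/4; Tariq 1/4; Umar 1/4

There is no surviving spouse, so the entire estate passes to Dalia's descendants per capita at each generation.
At generation 1 (Fahad, Ghada, Farouk, Umar) there are 4 shares of (1)/4 = 1/4 each.
Living: Fahad and Umar — each takes 1/4.
Deceased: Ghada and Farouk. Their combined 1/2 is pooled and carried to generation 2.
At generation 2 (Jamal, Tariq) there are 2 shares of (1/2)/2 = 1/4 each.
Living: Jamal and Tariq — each takes 1/4.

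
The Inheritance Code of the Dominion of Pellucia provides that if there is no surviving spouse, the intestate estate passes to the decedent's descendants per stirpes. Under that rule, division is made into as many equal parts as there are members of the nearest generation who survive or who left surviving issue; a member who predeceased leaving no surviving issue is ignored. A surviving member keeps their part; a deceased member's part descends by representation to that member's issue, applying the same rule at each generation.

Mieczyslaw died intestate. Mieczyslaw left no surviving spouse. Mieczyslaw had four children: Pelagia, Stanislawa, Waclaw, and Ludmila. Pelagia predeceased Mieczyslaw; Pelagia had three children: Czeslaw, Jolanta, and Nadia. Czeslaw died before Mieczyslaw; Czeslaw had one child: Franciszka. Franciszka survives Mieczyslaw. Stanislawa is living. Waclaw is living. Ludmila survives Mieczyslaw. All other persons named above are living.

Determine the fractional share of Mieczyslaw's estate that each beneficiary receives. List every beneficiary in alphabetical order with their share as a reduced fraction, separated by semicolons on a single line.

Franciszka 1/12; Jolanta 1/12; Ludmila 1/4; Nadia 1/12; Stanislawa 1/4; Waclaw 1/4

There is no surviving spouse, so the entire estate passes to Mieczyslaw's descendants per stirpes.
The estate is divided into 4 equal shares of 1/4 among Pelagia, Stanislawa, Waclaw, Ludmila.
Pelagia predeceased; the 1/4 allotted to Pelagia's branch passes to Pelagia's issue by representation.
The 1/4 is divided into 3 equal shares of 1/12 among Czeslaw, Jolanta, Nadia.
Czeslaw predeceased; the 1/12 allotted to Czeslaw's branch passes to Czeslaw's issue by representation.
Franciszka is the sole taker at this level and receives the full 1/12.
Jolanta is living and takes 1/12.
Nadia is living and takes 1/12.
Stanislawa is living and takes 1/4.
Waclaw is living and takes 1/4.
Ludmila is living and takes 1/4.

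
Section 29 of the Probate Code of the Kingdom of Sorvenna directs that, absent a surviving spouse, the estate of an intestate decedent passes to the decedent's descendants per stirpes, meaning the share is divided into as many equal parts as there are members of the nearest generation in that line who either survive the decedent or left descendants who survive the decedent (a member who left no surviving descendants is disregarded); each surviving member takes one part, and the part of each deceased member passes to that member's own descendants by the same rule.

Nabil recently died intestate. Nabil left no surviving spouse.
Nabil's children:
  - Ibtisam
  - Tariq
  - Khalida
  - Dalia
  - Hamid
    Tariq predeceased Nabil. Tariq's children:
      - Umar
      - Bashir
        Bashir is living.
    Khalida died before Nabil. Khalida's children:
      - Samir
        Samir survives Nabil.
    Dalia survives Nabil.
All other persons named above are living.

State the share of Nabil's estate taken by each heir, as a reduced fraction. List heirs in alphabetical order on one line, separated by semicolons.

Bashir 1/10; Dalia 1/5; Hamid 1/5; Ibtisam 1/5; Samir 1/5; Umar 1/10

There is no surviving spouse, so the entire estate passes to Nabil's descendants per stirpes.
The estate is divided into 5 equal shares of 1/5 among Ibtisam, Tariq, Khalida, Dalia, Hamid.
Ibtisam is living and takes 1/5.
Tariq predeceased; the 1/5 allotted to Tariq's branch passes to Tariq's issue by representation.
The 1/5 is divided into 2 equal shares of 1/10 among Umar, Bashir.
Umar is living and takes 1/10.
Bashir is living and takes 1/10.
Khalida predeceased; the 1/5 allotted to Khalida's branch passes to Khalida's issue by representation.
Samir is the sole taker at this level and receives the full 1/5.
Dalia is living and takes 1/5.
Hamid is living and takes 1/5.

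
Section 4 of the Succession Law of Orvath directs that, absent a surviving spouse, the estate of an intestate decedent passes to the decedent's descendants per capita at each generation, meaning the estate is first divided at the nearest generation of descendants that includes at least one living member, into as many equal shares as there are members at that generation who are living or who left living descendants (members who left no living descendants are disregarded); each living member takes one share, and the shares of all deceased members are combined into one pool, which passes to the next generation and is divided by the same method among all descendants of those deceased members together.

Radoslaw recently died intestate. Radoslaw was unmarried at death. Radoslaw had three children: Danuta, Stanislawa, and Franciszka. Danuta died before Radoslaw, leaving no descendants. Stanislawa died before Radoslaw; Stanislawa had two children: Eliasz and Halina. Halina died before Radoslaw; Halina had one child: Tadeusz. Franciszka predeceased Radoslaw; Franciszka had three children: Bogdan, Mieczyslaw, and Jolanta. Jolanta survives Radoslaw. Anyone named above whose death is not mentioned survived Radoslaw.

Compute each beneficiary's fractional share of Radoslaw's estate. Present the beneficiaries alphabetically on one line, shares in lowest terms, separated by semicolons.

There is no surviving spouse, so the entire estate passes to Radoslaw's descendants per capita at each generation.
No one at generation 1 (Stanislawa, Franciszka) is living; moving to the next generation.
At generation 2 (Eliasz, Halina, Bogdan, Mieczyslaw, Jolanta) there are 5 shares of (1)/5 = 1/5 each.
Living: Eliasz, Bogdan, Mieczyslaw, and Jolanta — each takes 1/5.
Deceased: Halina. That 1/5 share is carried to generation 3.
At generation 3 (Tadeusz) there are 1 shares of (1/5)/1 = 1/5 each.
Living: Tadeusz — each takes 1/5.

Bogdan 1/5; Eliasz 1/5; Jolanta 1/5; Mieczyslaw 1/5; Tadeusz 1/5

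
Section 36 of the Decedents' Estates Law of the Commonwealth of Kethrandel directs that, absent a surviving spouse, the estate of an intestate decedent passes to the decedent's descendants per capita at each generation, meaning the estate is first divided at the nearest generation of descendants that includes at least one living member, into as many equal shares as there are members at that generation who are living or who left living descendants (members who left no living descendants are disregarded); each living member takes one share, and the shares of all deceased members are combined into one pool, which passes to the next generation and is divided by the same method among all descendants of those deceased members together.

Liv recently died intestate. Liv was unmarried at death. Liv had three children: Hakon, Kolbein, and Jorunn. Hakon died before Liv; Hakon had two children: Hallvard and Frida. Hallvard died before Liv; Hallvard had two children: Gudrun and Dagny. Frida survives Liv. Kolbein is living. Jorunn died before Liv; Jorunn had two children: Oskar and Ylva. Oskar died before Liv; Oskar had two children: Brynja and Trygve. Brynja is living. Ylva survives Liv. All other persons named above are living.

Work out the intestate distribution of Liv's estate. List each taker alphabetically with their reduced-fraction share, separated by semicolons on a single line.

Brynja 1/12; Dagny 1/12; Frida 1/6; Gudrun 1/12; Kolbein 1/3; Trygve 1/12; Ylva 1/6

There is no surviving spouse, so the entire estate passes to Liv's descendants per capita at each generation.
At generation 1 (Hakon, Kolbein, Jorunn) there are 3 shares of (1)/3 = 1/3 each.
Living: Kolbein — each takes 1/3.
Deceased: Hakon and Jorunn. Their combined 2/3 is pooled and carried to generation 2.
At generation 2 (Hallvard, Frida, Oskar, Ylva) there are 4 shares of (2/3)/4 = 1/6 each.
Living: Frida and Ylva — each takes 1/6.
Deceased: Hallvard and Oskar. Their combined 1/3 is pooled and carried to generation 3.
At generation 3 (Gudrun, Dagny, Brynja, Trygve) there are 4 shares of (1/3)/4 = 1/12 each.
Living: Gudrun, Dagny, Brynja, and Trygve — each takes 1/12.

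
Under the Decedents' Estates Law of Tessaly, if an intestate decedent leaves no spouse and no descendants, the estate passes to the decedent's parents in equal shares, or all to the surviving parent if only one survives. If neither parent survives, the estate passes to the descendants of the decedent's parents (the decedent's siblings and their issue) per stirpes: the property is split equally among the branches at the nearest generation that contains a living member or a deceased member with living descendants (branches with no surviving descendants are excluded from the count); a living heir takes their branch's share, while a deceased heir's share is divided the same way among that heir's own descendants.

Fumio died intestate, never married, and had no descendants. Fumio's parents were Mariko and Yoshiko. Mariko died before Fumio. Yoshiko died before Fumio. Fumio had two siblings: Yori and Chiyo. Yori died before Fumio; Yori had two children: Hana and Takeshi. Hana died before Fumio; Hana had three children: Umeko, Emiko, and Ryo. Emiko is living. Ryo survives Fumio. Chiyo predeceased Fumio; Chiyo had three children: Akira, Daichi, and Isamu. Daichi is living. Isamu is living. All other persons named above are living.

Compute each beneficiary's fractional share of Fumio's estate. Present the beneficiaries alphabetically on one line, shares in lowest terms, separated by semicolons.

Neither parent survives and there are no descendants, so the estate passes to Fumio's siblings and their issue per stirpes.
The estate is divided into 2 equal shares of 1/2 among Yori, Chiyo.
Yori predeceased; the 1/2 allotted to Yori's branch passes to Yori's issue by representation.
The 1/2 is divided into 2 equal shares of 1/4 among Hana, Takeshi.
Hana predeceased; the 1/4 allotted to Hana's branch passes to Hana's issue by representation.
The 1/4 is divided into 3 equal shares of 1/12 among Umeko, Emiko, Ryo.
Umeko is living and takes 1/12.
Emiko is living and takes 1/12.
Ryo is living and takes 1/12.
Takeshi is living and takes 1/4.
Chiyo predeceased; the 1/2 allotted to Chiyo's branch passes to Chiyo's issue by representation.
The 1/2 is divided into 3 equal shares of 1/6 among Akira, Daichi, Isamu.
Akira is living and takes 1/6.
Daichi is living and takes 1/6.
Isamu is living and takes 1/6.

Akira 1/6; Daichi 1/6; Emiko 1/12; Isamu 1/6; Ryo 1/12; Takeshi 1/4; Umeko 1/12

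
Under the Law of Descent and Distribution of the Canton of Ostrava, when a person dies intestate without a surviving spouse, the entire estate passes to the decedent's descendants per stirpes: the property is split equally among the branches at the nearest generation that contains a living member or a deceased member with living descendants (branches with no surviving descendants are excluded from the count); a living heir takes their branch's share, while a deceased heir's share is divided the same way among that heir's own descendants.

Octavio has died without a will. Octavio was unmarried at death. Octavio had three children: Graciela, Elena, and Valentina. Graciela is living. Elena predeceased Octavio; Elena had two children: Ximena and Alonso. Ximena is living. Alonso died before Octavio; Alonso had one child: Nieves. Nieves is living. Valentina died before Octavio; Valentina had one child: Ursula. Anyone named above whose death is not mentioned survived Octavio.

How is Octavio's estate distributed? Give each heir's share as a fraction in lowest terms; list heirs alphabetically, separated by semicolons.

There is no surviving spouse, so the entire estate passes to Octavio's descendants per stirpes.
The estate is divided into 3 equal shares of 1/3 among Graciela, Elena, Valentina.
Graciela is living and takes 1/3.
Elena predeceased; the 1/3 allotted to Elena's branch passes to Elena's issue by representation.
The 1/3 is divided into 2 equal shares of 1/6 among Ximena, Alonso.
Ximena is living and takes 1/6.
Alonso predeceased; the 1/6 allotted to Alonso's branch passes to Alonso's issue by representation.
Nieves is the sole taker at this level and receives the full 1/6.
Valentina predeceased; the 1/3 allotted to Valentina's branch passes to Valentina's issue by representation.
Ursula is the sole taker at this level and receives the full 1/3.

Graciela 1/3; Nieves 1/6; Ursula 1/3; Ximena 1/6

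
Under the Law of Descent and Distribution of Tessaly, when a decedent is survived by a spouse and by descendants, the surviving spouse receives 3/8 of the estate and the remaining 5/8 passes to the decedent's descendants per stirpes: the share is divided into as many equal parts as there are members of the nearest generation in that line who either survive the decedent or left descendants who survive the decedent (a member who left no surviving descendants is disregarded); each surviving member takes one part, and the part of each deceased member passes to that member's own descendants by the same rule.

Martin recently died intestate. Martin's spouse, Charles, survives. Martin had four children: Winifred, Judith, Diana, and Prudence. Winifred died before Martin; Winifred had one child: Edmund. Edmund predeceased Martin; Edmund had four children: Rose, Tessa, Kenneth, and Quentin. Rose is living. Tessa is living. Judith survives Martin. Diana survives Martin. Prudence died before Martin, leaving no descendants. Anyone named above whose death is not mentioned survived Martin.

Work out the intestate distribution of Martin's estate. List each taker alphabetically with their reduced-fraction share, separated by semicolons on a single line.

Charles 3/8; Diana 5/24; Judith 5/24; Kenneth 5/96; Quentin 5/96; Rose 5/96; Tessa 5/96

Charles, as surviving spouse, takes 3/8.
The remaining 5/8 passes to Martin's descendants per stirpes.
Prudence left no surviving issue, so that branch lapses and is disregarded.
The 5/8 is divided into 3 equal shares of 5/24 among Winifred, Judith, Diana.
Winifred predeceased; the 5/24 allotted to Winifred's branch passes to Winifred's issue by representation.
Edmund's line is the sole branch at this level, so the full 5/24 passes to Edmund's issue by representation.
The 5/24 is divided into 4 equal shares of 5/96 among Rose, Tessa, Kenneth, Quentin.
Rose is living and takes 5/96.
Tessa is living and takes 5/96.
Kenneth is living and takes 5/96.
Quentin is living and takes 5/96.
Judith is living and takes 5/24.
Diana is living and takes 5/24.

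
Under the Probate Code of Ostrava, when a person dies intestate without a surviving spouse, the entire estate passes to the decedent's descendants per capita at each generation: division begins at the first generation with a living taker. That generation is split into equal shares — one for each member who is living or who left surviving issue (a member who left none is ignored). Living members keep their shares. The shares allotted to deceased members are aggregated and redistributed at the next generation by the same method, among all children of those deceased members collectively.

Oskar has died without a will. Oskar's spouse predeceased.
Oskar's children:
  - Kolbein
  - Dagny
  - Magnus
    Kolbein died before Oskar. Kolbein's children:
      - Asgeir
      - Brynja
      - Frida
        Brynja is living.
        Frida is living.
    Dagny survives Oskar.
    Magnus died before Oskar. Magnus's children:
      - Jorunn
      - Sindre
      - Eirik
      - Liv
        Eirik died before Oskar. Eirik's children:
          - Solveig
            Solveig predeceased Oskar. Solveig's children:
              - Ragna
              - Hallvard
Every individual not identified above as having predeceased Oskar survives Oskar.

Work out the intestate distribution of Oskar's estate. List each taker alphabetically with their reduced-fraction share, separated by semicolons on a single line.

Asgeir 2/21; Brynja 2/21; Dagny 1/3; Frida 2/21; Hallvard 1/21; Jorunn 2/21; Liv 2/21; Ragna 1/21; Sindre 2/21

There is no surviving spouse, so the entire estate passes to Oskar's descendants per capita at each generation.
At generation 1 (Kolbein, Dagny, Magnus) there are 3 shares of (1)/3 = 1/3 each.
Living: Dagny — each takes 1/3.
Deceased: Kolbein and Magnus. Their combined 2/3 is pooled and carried to generation 2.
At generation 2 (Asgeir, Brynja, Frida, Jorunn, Sindre, Eirik, Liv) there are 7 shares of (2/3)/7 = 2/21 each.
Living: Asgeir, Brynja, Frida, Jorunn, Sindre, and Liv — each takes 2/21.
Deceased: Eirik. That 2/21 share is carried to generation 3.
At generation 3 (Solveig) there are 1 shares of (2/21)/1 = 2/21 each.
Deceased: Solveig. That 2/21 share is carried to generation 4.
At generation 4 (Ragna, Hallvard) there are 2 shares of (2/21)/2 = 1/21 each.
Living: Ragna and Hallvard — each takes 1/21.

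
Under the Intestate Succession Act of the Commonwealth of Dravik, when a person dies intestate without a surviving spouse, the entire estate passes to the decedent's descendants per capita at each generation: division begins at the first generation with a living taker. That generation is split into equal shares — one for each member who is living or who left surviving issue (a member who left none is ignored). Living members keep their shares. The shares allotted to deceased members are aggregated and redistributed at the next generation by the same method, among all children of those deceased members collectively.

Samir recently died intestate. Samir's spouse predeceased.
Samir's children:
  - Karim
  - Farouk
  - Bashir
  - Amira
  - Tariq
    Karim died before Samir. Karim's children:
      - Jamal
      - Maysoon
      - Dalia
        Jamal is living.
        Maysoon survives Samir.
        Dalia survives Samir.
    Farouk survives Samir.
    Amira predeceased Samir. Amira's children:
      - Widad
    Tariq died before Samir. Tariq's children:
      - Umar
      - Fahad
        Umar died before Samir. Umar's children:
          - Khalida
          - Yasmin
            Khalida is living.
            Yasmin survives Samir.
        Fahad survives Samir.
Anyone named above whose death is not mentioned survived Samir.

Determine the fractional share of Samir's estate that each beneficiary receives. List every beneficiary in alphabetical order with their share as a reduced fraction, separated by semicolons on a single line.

There is no surviving spouse, so the entire estate passes to Samir's descendants per capita at each generation.
At generation 1 (Karim, Farouk, Bashir, Amira, Tariq) there are 5 shares of (1)/5 = 1/5 each.
Living: Farouk and Bashir — each takes 1/5.
Deceased: Karim, Amira, and Tariq. Their combined 3/5 is pooled and carried to generation 2.
At generation 2 (Jamal, Maysoon, Dalia, Widad, Umar, Fahad) there are 6 shares of (3/5)/6 = 1/10 each.
Living: Jamal, Maysoon, Dalia, Widad, and Fahad — each takes 1/10.
Deceased: Umar. That 1/10 share is carried to generation 3.
At generation 3 (Khalida, Yasmin) there are 2 shares of (1/10)/2 = 1/20 each.
Living: Khalida and Yasmin — each takes 1/20.

Bashir 1/5; Dalia 1/10; Fahad 1/10; Farouk 1/5; Jamal 1/10; Khalida 1/20; Maysoon 1/10; Widad 1/10; Yasmin 1/20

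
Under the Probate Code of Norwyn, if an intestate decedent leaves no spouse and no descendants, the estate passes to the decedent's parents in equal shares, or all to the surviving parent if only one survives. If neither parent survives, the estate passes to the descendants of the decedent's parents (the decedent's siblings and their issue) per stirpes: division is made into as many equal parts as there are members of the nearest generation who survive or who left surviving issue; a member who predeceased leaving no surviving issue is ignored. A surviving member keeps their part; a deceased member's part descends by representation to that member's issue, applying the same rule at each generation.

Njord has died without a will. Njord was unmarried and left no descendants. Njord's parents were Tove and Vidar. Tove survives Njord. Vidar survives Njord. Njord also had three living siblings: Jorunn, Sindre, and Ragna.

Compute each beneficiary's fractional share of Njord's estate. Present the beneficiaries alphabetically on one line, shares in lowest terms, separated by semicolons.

Tove 1/2; Vidar 1/2

Both parents survive, so Tove and Vidar each take 1/2. The siblings take nothing because a surviving parent has priority.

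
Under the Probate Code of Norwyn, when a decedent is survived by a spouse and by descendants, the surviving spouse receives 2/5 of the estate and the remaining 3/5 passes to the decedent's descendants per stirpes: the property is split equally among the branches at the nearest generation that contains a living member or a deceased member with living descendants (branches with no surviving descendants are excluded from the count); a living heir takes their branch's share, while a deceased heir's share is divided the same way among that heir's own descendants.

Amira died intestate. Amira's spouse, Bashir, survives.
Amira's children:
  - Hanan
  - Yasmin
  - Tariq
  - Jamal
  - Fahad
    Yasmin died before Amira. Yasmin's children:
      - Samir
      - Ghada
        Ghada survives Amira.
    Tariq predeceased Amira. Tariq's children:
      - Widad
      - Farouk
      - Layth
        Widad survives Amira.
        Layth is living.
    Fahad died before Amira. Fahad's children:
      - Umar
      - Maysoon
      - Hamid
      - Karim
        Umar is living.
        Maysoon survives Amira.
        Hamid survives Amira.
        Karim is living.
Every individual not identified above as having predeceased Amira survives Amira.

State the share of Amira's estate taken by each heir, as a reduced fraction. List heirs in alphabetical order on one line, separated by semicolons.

Bashir 2/5; Farouk 1/25; Ghada 3/50; Hamid 3/100; Hanan 3/25; Jamal 3/25; Karim 3/100; Layth 1/25; Maysoon 3/100; Samir 3/50; Umar 3/100; Widad 1/25

Bashir, as surviving spouse, takes 2/5.
The remaining 3/5 passes to Amira's descendants per stirpes.
The 3/5 is divided into 5 equal shares of 3/25 among Hanan, Yasmin, Tariq, Jamal, Fahad.
Hanan is living and takes 3/25.
Yasmin predeceased; the 3/25 allotted to Yasmin's branch passes to Yasmin's issue by representation.
The 3/25 is divided into 2 equal shares of 3/50 among Samir, Ghada.
Samir is living and takes 3/50.
Ghada is living and takes 3/50.
Tariq predeceased; the 3/25 allotted to Tariq's branch passes to Tariq's issue by representation.
The 3/25 is divided into 3 equal shares of 1/25 among Widad, Farouk, Layth.
Widad is living and takes 1/25.
Farouk is living and takes 1/25.
Layth is living and takes 1/25.
Jamal is living and takes 3/25.
Fahad predeceased; the 3/25 allotted to Fahad's branch passes to Fahad's issue by representation.
The 3/25 is divided into 4 equal shares of 3/100 among Umar, Maysoon, Hamid, Karim.
Umar is living and takes 3/100.
Maysoon is living and takes 3/100.
Hamid is living and takes 3/100.
Karim is living and takes 3/100.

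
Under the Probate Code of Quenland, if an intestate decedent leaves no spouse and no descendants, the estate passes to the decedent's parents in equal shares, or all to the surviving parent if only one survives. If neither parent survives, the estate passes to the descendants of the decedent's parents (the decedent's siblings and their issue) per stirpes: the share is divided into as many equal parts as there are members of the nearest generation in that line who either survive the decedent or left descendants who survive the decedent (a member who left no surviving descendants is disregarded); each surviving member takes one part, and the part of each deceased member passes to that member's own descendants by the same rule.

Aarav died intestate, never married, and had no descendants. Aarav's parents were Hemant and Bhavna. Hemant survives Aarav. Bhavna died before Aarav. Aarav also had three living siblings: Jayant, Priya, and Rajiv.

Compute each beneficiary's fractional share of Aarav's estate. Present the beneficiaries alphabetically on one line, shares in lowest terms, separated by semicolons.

Hemant 1

Only one parent, Hemant, survives, so Hemant takes the entire estate. The siblings take nothing because a surviving parent has priority.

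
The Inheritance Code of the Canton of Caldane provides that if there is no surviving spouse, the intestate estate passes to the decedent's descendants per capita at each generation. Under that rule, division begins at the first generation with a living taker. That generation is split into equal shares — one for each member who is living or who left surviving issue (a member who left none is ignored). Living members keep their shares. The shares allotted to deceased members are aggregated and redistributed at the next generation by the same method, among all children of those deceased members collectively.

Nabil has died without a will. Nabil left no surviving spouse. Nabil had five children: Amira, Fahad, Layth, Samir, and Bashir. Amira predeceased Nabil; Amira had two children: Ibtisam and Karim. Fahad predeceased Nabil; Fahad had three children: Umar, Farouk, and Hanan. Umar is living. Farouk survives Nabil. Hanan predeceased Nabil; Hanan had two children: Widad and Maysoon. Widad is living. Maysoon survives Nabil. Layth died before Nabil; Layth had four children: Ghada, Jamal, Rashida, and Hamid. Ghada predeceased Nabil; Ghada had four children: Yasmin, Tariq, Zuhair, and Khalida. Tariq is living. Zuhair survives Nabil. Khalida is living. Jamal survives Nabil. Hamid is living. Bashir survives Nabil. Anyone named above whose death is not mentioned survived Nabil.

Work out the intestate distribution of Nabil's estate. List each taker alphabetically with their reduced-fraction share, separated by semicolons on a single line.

Bashir 1/5; Farouk 1/15; Hamid 1/15; Ibtisam 1/15; Jamal 1/15; Karim 1/15; Khalida 1/45; Maysoon 1/45; Rashida 1/15; Samir 1/5; Tariq 1/45; Umar 1/15; Widad 1/45; Yasmin 1/45; Zuhair 1/45

There is no surviving spouse, so the entire estate passes to Nabil's descendants per capita at each generation.
At generation 1 (Amira, Fahad, Layth, Samir, Bashir) there are 5 shares of (1)/5 = 1/5 each.
Living: Samir and Bashir — each takes 1/5.
Deceased: Amira, Fahad, and Layth. Their combined 3/5 is pooled and carried to generation 2.
At generation 2 (Ibtisam, Karim, Umar, Farouk, Hanan, Ghada, Jamal, Rashida, Hamid) there are 9 shares of (3/5)/9 = 1/15 each.
Living: Ibtisam, Karim, Umar, Farouk, Jamal, Rashida, and Hamid — each takes 1/15.
Deceased: Hanan and Ghada. Their combined 2/15 is pooled and carried to generation 3.
At generation 3 (Widad, Maysoon, Yasmin, Tariq, Zuhair, Khalida) there are 6 shares of (2/15)/6 = 1/45 each.
Living: Widad, Maysoon, Yasmin, Tariq, Zuhair, and Khalida — each takes 1/45.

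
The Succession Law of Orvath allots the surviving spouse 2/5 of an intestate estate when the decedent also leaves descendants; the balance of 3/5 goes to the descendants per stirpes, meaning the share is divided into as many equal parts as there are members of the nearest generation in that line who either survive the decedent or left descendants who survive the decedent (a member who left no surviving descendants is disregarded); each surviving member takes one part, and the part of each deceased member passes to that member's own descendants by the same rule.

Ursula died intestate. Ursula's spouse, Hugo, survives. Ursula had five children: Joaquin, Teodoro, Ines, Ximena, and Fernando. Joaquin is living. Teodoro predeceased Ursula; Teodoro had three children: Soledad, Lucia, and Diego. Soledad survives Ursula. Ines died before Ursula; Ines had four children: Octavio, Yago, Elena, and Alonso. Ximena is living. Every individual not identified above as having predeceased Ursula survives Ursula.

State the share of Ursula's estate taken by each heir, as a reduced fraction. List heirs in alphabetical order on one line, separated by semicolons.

Hugo, as surviving spouse, takes 2/5.
The remaining 3/5 passes to Ursula's descendants per stirpes.
The 3/5 is divided into 5 equal shares of 3/25 among Joaquin, Teodoro, Ines, Ximena, Fernando.
Joaquin is living and takes 3/25.
Teodoro predeceased; the 3/25 allotted to Teodoro's branch passes to Teodoro's issue by representation.
The 3/25 is divided into 3 equal shares of 1/25 among Soledad, Lucia, Diego.
Soledad is living and takes 1/25.
Lucia is living and takes 1/25.
Diego is living and takes 1/25.
Ines predeceased; the 3/25 allotted to Ines's branch passes to Ines's issue by representation.
The 3/25 is divided into 4 equal shares of 3/100 among Octavio, Yago, Elena, Alonso.
Octavio is living and takes 3/100.
Yago is living and takes 3/100.
Elena is living and takes 3/100.
Alonso is living and takes 3/100.
Ximena is living and takes 3/25.
Fernando is living and takes 3/25.

Alonso 3/100; Diego 1/25; Elena 3/100; Fernando 3/25; Hugo 2/5; Joaquin 3/25; Lucia 1/25; Octavio 3/100; Soledad 1/25; Ximena 3/25; Yago 3/100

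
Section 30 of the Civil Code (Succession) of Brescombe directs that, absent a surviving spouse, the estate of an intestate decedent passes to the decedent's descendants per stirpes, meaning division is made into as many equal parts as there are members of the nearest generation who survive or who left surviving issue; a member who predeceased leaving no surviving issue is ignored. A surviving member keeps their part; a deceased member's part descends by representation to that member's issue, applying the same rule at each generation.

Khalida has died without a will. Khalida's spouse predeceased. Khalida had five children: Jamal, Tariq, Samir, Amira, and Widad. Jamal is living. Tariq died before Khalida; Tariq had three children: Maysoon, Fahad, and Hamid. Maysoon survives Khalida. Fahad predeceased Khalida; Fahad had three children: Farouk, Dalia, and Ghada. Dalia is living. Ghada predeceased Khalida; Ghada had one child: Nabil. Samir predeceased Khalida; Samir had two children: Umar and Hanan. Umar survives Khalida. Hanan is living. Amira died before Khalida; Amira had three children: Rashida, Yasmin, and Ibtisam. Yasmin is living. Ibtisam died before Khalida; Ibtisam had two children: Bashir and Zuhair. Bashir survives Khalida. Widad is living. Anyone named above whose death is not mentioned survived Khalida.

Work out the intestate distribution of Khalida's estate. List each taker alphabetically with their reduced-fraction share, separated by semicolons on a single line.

There is no surviving spouse, so the entire estate passes to Khalida's descendants per stirpes.
The estate is divided into 5 equal shares of 1/5 among Jamal, Tariq, Samir, Amira, Widad.
Jamal is living and takes 1/5.
Tariq predeceased; the 1/5 allotted to Tariq's branch passes to Tariq's issue by representation.
The 1/5 is divided into 3 equal shares of 1/15 among Maysoon, Fahad, Hamid.
Maysoon is living and takes 1/15.
Fahad predeceased; the 1/15 allotted to Fahad's branch passes to Fahad's issue by representation.
The 1/15 is divided into 3 equal shares of 1/45 among Farouk, Dalia, Ghada.
Farouk is living and takes 1/45.
Dalia is living and takes 1/45.
Ghada predeceased; the 1/45 allotted to Ghada's branch passes to Ghada's issue by representation.
Nabil is the sole taker at this level and receives the full 1/45.
Hamid is living and takes 1/15.
Samir predeceased; the 1/5 allotted to Samir's branch passes to Samir's issue by representation.
The 1/5 is divided into 2 equal shares of 1/10 among Umar, Hanan.
Umar is living and takes 1/10.
Hanan is living and takes 1/10.
Amira predeceased; the 1/5 allotted to Amira's branch passes to Amira's issue by representation.
The 1/5 is divided into 3 equal shares of 1/15 among Rashida, Yasmin, Ibtisam.
Rashida is living and takes 1/15.
Yasmin is living and takes 1/15.
Ibtisam predeceased; the 1/15 allotted to Ibtisam's branch passes to Ibtisam's issue by representation.
The 1/15 is divided into 2 equal shares of 1/30 among Bashir, Zuhair.
Bashir is living and takes 1/30.
Zuhair is living and takes 1/30.
Widad is living and takes 1/5.

Bashir 1/30; Dalia 1/45; Farouk 1/45; Hamid 1/15; Hanan 1/10; Jamal 1/5; Maysoon 1/15; Nabil 1/45; Rashida 1/15; Umar 1/10; Widad 1/5; Yasmin 1/15; Zuhair 1/30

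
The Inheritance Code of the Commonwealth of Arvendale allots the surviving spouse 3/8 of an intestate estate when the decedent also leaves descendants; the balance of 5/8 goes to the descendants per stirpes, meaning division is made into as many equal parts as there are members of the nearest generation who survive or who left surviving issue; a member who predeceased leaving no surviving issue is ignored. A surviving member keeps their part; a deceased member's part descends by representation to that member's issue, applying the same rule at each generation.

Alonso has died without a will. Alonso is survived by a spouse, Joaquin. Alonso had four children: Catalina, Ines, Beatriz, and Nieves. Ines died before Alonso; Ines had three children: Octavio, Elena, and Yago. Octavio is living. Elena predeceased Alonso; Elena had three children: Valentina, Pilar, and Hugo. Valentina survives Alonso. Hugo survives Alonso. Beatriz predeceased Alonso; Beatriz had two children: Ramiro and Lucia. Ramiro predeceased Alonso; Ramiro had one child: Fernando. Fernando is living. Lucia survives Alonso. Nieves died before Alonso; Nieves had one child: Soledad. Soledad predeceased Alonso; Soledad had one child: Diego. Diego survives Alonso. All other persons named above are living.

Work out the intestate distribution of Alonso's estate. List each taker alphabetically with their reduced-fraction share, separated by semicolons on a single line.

Catalina 5/32; Diego 5/32; Fernando 5/64; Hugo 5/288; Joaquin 3/8; Lucia 5/64; Octavio 5/96; Pilar 5/288; Valentina 5/288; Yago 5/96

Joaquin, as surviving spouse, takes 3/8.
The remaining 5/8 passes to Alonso's descendants per stirpes.
The 5/8 is divided into 4 equal shares of 5/32 among Catalina, Ines, Beatriz, Nieves.
Catalina is living and takes 5/32.
Ines predeceased; the 5/32 allotted to Ines's branch passes to Ines's issue by representation.
The 5/32 is divided into 3 equal shares of 5/96 among Octavio, Elena, Yago.
Octavio is living and takes 5/96.
Elena predeceased; the 5/96 allotted to Elena's branch passes to Elena's issue by representation.
The 5/96 is divided into 3 equal shares of 5/288 among Valentina, Pilar, Hugo.
Valentina is living and takes 5/288.
Pilar is living and takes 5/288.
Hugo is living and takes 5/288.
Yago is living and takes 5/96.
Beatriz predeceased; the 5/32 allotted to Beatriz's branch passes to Beatriz's issue by representation.
The 5/32 is divided into 2 equal shares of 5/64 among Ramiro, Lucia.
Ramiro predeceased; the 5/64 allotted to Ramiro's branch passes to Ramiro's issue by representation.
Fernando is the sole taker at this level and receives the full 5/64.
Lucia is living and takes 5/64.
Nieves predeceased; the 5/32 allotted to Nieves's branch passes to Nieves's issue by representation.
Soledad's line is the sole branch at this level, so the full 5/32 passes to Soledad's issue by representation.
Diego is the sole taker at this level and receives the full 5/32.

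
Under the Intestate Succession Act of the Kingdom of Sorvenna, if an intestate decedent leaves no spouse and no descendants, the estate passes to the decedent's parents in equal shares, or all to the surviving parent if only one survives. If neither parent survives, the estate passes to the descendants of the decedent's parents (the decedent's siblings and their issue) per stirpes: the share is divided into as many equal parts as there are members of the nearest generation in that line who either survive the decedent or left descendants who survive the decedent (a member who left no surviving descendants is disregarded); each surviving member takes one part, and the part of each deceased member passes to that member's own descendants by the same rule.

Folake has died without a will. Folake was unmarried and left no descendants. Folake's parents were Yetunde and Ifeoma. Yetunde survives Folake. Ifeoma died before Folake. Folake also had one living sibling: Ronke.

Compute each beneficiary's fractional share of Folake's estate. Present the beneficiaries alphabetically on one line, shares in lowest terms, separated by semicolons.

Yetunde 1

Only one parent, Yetunde, survives, so Yetunde takes the entire estate. The siblings take nothing because a surviving parent has priority.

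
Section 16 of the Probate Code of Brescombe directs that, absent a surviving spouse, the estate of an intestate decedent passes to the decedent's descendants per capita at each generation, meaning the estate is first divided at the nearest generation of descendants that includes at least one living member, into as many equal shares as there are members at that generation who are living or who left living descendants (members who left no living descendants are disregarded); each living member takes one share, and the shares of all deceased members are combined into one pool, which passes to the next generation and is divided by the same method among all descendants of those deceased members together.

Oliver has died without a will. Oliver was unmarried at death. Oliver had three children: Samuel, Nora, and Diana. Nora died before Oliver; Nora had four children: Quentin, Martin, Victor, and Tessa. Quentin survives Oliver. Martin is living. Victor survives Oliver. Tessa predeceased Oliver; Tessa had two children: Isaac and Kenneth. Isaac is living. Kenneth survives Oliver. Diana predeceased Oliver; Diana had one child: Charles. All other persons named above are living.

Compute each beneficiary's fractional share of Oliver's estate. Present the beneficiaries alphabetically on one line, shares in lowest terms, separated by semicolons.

Charles 2/15; Isaac 1/15; Kenneth 1/15; Martin 2/15; Quentin 2/15; Samuel 1/3; Victor 2/15

There is no surviving spouse, so the entire estate passes to Oliver's descendants per capita at each generation.
At generation 1 (Samuel, Nora, Diana) there are 3 shares of (1)/3 = 1/3 each.
Living: Samuel — each takes 1/3.
Deceased: Nora and Diana. Their combined 2/3 is pooled and carried to generation 2.
At generation 2 (Quentin, Martin, Victor, Tessa, Charles) there are 5 shares of (2/3)/5 = 2/15 each.
Living: Quentin, Martin, Victor, and Charles — each takes 2/15.
Deceased: Tessa. That 2/15 share is carried to generation 3.
At generation 3 (Isaac, Kenneth) there are 2 shares of (2/15)/2 = 1/15 each.
Living: Isaac and Kenneth — each takes 1/15.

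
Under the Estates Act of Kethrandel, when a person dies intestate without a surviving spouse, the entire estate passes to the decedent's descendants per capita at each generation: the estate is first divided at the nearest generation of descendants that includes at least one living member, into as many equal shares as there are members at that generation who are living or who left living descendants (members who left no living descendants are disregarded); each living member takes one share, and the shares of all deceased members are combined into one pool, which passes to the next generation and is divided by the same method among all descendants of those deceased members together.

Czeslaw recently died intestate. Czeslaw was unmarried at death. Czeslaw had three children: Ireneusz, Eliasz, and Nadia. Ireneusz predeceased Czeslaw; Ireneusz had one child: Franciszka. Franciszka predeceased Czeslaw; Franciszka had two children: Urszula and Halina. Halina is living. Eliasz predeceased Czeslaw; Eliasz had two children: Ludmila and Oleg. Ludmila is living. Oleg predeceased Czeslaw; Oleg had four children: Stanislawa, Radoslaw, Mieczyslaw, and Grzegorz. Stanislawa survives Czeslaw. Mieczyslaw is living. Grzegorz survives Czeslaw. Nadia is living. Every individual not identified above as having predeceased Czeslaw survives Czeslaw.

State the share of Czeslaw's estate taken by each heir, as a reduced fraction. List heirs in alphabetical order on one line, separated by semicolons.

Grzegorz 2/27; Halina 2/27; Ludmila 2/9; Mieczyslaw 2/27; Nadia 1/3; Radoslaw 2/27; Stanislawa 2/27; Urszula 2/27

There is no surviving spouse, so the entire estate passes to Czeslaw's descendants per capita at each generation.
At generation 1 (Ireneusz, Eliasz, Nadia) there are 3 shares of (1)/3 = 1/3 each.
Living: Nadia — each takes 1/3.
Deceased: Ireneusz and Eliasz. Their combined 2/3 is pooled and carried to generation 2.
At generation 2 (Franciszka, Ludmila, Oleg) there are 3 shares of (2/3)/3 = 2/9 each.
Living: Ludmila — each takes 2/9.
Deceased: Franciszka and Oleg. Their combined 4/9 is pooled and carried to generation 3.
At generation 3 (Urszula, Halina, Stanislawa, Radoslaw, Mieczyslaw, Grzegorz) there are 6 shares of (4/9)/6 = 2/27 each.
Living: Urszula, Halina, Stanislawa, Radoslaw, Mieczyslaw, and Grzegorz — each takes 2/27.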